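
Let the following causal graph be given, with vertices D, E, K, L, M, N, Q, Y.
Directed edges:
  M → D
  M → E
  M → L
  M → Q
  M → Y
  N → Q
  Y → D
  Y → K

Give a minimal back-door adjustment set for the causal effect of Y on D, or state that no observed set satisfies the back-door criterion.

Y→D: minimal back-door set {M}.

desc(Y)\{Y}={D,K}; candidates ⊆ {E,L,M,N,Q}.
size 0: {}; under {} Y still reaches {D,E,L,M,Q} ∋ D.
{M}: Y⊥D given {M} in G with Y→· removed — back-door holds.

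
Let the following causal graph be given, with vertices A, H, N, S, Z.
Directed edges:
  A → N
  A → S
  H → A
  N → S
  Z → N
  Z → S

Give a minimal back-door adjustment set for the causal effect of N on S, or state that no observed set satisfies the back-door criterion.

desc(N)\{N}={S}; candidates ⊆ {A,H,Z}.
size 0: {}; under {} N still reaches {A,H,S,Z} ∋ S.
size 1: {A}, {H}, {Z}; under {A} N still reaches {S,Z} ∋ S.
{A,Z}: N⊥S given {A,Z} in G with N→· removed — back-door holds.

N→S: minimal back-door set {A, Z}.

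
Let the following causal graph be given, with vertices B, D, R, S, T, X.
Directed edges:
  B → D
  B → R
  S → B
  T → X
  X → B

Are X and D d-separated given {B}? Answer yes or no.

Yes — X ⊥ D | {B}.

Bayes-Ball from X | {B} reaches {S,T}.
D ∉ reach(X|{B}) ⇒ X ⊥ D | {B}.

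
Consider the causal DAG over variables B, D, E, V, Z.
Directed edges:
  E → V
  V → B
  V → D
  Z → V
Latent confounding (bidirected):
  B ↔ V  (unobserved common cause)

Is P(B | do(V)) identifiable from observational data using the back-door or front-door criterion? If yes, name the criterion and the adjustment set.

P(B|do(V)): not identifiable (no BD/FD set).

desc(V)\{V}={B,D}; candidates ⊆ {E,Z}.
V↔B: latent back-door arc(s) into V.
size 0: {}; under {} V still reaches {B,E,Z} ∋ B.
size 1: {E}, {Z}; under {E} V still reaches {B,Z} ∋ B.
size 2: {E,Z}; under {E,Z} V still reaches {B} ∋ B.
V↔B cannot be blocked by any observed set — no back-door set.
No mediator lies on a directed V→…→B path.
Neither criterion identifies P(B|do(V)) in this graph.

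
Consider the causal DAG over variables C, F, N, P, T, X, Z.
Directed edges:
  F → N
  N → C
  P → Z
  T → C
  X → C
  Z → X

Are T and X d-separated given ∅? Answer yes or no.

Yes — T ⊥ X | ∅.

Bayes-Ball from T | ∅ reaches {C}.
X ∉ reach(T|∅) ⇒ T ⊥ X | ∅.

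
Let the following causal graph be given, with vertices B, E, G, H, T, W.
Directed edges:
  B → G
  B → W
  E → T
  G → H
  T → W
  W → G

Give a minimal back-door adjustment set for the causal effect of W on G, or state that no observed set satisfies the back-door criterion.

desc(W)\{W}={G,H}; candidates ⊆ {B,E,T}.
size 0: {}; under {} W still reaches {B,E,G,H,T} ∋ G.
{B}: W⊥G given {B} in G with W→· removed — back-door holds.

W→G: minimal back-door set {B}.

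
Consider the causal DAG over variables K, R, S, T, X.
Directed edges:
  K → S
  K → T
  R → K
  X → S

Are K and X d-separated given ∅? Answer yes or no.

Bayes-Ball from K | ∅ reaches {R,S,T}.
X ∉ reach(K|∅) ⇒ K ⊥ X | ∅.

Yes — K ⊥ X | ∅.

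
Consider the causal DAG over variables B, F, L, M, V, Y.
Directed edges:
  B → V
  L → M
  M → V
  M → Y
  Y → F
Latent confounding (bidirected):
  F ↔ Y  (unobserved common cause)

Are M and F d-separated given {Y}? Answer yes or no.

Bayes-Ball from M | {Y} reaches {F,L,V}.
F ∈ reach(M|{Y}) ⇒ M ⊥̸ F | {Y}.

No — M and F are d-connected given {Y}.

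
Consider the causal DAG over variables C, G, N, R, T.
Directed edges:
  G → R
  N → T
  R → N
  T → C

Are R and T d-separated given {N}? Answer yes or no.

Bayes-Ball from R | {N} reaches {G}.
T ∉ reach(R|{N}) ⇒ R ⊥ T | {N}.

Yes — R ⊥ T | {N}.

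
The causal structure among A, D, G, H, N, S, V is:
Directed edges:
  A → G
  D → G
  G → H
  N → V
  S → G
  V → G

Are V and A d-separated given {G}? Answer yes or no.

Bayes-Ball from V | {G} reaches {A,D,N,S}.
A ∈ reach(V|{G}) ⇒ V ⊥̸ A | {G}.

No — V and A are d-connected given {G}.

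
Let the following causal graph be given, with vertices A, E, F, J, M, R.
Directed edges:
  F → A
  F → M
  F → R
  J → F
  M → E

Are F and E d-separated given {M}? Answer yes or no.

Bayes-Ball from F | {M} reaches {A,J,R}.
E ∉ reach(F|{M}) ⇒ F ⊥ E | {M}.

Yes — F ⊥ E | {M}.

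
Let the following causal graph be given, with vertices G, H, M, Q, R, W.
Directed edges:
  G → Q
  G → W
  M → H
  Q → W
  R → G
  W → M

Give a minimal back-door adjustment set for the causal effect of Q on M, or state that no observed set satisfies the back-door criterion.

Q→M: minimal back-door set {G}.

desc(Q)\{Q}={H,M,W}; candidates ⊆ {G,R}.
size 0: {}; under {} Q still reaches {G,H,M,R,W} ∋ M.
{G}: Q⊥M given {G} in G with Q→· removed — back-door holds.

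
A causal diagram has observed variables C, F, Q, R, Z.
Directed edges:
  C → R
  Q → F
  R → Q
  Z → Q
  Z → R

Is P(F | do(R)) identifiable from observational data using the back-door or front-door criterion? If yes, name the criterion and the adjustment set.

P(F|do(R)): backdoor, adjust for {Z}.

desc(R)\{R}={F,Q}; candidates ⊆ {C,Z}.
size 0: {}; under {} R still reaches {C,F,Q,Z} ∋ F.
{Z}: R⊥F given {Z} in G with R→· removed — back-door holds.
P(F|do(R)) = Σ_{Z} P(F|R,Z)·P(Z).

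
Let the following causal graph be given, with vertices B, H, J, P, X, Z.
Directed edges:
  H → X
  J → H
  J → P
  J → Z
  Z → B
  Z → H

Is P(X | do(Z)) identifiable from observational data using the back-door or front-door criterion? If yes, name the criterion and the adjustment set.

desc(Z)\{Z}={B,H,X}; candidates ⊆ {J,P}.
size 0: {}; under {} Z still reaches {H,J,P,X} ∋ X.
{J}: Z⊥X given {J} in G with Z→· removed — back-door holds.
P(X|do(Z)) = Σ_{J} P(X|Z,J)·P(J).

P(X|do(Z)): backdoor, adjust for {J}.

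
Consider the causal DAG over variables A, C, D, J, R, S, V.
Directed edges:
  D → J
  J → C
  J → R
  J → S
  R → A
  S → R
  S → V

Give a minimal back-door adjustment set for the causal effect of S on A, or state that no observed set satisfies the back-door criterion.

desc(S)\{S}={A,R,V}; candidates ⊆ {C,D,J}.
size 0: {}; under {} S still reaches {A,C,D,J,R} ∋ A.
{J}: S⊥A given {J} in G with S→· removed — back-door holds.

S→A: minimal back-door set {J}.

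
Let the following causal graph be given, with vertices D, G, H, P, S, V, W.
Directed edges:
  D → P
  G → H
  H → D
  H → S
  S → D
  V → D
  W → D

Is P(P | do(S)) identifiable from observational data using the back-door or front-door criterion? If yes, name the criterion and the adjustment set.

P(P|do(S)): backdoor, adjust for {H}.

desc(S)\{S}={D,P}; candidates ⊆ {G,H,V,W}.
size 0: {}; under {} S still reaches {D,G,H,P} ∋ P.
{H}: S⊥P given {H} in G with S→· removed — back-door holds.
P(P|do(S)) = Σ_{H} P(P|S,H)·P(H).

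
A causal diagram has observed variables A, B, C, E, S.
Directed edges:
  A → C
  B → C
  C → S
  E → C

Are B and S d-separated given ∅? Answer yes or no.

Bayes-Ball from B | ∅ reaches {C,S}.
S ∈ reach(B|∅) ⇒ B ⊥̸ S | ∅.

No — B and S are d-connected given ∅.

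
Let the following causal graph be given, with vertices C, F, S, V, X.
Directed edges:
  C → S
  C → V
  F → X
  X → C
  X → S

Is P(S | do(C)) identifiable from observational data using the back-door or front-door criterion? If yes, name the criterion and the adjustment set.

desc(C)\{C}={S,V}; candidates ⊆ {F,X}.
size 0: {}; under {} C still reaches {F,S,X} ∋ S.
{X}: C⊥S given {X} in G with C→· removed — back-door holds.
P(S|do(C)) = Σ_{X} P(S|C,X)·P(X).

P(S|do(C)): backdoor, adjust for {X}.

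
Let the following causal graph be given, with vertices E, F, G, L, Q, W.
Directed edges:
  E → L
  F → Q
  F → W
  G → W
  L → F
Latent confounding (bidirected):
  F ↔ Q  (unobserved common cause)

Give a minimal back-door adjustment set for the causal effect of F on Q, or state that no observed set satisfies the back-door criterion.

desc(F)\{F}={Q,W}; candidates ⊆ {E,G,L}.
F↔Q: latent back-door arc(s) into F.
size 0: {}; under {} F still reaches {E,L,Q} ∋ Q.
size 1: {E}, {G}, {L}; under {E} F still reaches {L,Q} ∋ Q.
size 2: {E,G}, {E,L}, {G,L}; under {E,G} F still reaches {L,Q} ∋ Q.
F↔Q cannot be blocked by any observed set — no back-door set.

F→Q: no observed back-door set.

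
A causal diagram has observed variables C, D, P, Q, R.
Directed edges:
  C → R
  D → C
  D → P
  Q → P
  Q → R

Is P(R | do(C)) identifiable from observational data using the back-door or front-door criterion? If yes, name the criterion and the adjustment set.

desc(C)\{C}={R}; candidates ⊆ {D,P,Q}.
∅: C⊥R given ∅ in G with C→· removed — back-door holds.
P(R|do(C)) = P(R|C) — no adjustment needed.

P(R|do(C)): backdoor, adjust for ∅.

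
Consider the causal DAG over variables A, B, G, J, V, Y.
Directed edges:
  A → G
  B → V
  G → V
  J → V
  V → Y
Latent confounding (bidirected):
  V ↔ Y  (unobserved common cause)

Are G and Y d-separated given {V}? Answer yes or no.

Bayes-Ball from G | {V} reaches {A,B,J,Y}.
Y ∈ reach(G|{V}) ⇒ G ⊥̸ Y | {V}.

No — G and Y are d-connected given {V}.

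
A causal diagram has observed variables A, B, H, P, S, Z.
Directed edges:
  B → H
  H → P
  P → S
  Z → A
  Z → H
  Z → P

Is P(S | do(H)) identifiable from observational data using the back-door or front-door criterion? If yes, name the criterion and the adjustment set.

P(S|do(H)): backdoor, adjust for {Z}.

desc(H)\{H}={P,S}; candidates ⊆ {A,B,Z}.
size 0: {}; under {} H still reaches {A,B,P,S,Z} ∋ S.
{Z}: H⊥S given {Z} in G with H→· removed — back-door holds.
P(S|do(H)) = Σ_{Z} P(S|H,Z)·P(Z).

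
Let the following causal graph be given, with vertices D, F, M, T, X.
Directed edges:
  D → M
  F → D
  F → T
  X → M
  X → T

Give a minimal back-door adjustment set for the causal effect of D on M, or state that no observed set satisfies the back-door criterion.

desc(D)\{D}={M}; candidates ⊆ {F,T,X}.
∅: D⊥M given ∅ in G with D→· removed — back-door holds.

D→M: minimal back-door set ∅.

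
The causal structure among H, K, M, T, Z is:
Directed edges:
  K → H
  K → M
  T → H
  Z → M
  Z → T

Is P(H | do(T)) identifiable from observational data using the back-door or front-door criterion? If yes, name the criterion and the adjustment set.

P(H|do(T)): backdoor, adjust for ∅.

desc(T)\{T}={H}; candidates ⊆ {K,M,Z}.
∅: T⊥H given ∅ in G with T→· removed — back-door holds.
P(H|do(T)) = P(H|T) — no adjustment needed.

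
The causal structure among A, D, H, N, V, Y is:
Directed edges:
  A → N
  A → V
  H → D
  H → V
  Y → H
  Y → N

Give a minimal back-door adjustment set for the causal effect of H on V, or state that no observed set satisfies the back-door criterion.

H→V: minimal back-door set ∅.

desc(H)\{H}={D,V}; candidates ⊆ {A,N,Y}.
∅: H⊥V given ∅ in G with H→· removed — back-door holds.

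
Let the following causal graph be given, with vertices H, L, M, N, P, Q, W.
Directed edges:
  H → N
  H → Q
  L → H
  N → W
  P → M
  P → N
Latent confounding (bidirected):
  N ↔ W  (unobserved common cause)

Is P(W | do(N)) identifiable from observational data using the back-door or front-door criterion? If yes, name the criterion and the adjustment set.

desc(N)\{N}={W}; candidates ⊆ {H,L,M,P,Q}.
N↔W: latent back-door arc(s) into N.
size 0: {}; under {} N still reaches {H,L,M,P,Q,W} ∋ W.
size 1: {H}, {L}, {M} …(+2); under {H} N still reaches {M,P,W} ∋ W.
size 2: {H,L}, {H,M}, {H,P} …(+7); under {H,L} N still reaches {M,P,W} ∋ W.
N↔W cannot be blocked by any observed set — no back-door set.
No mediator lies on a directed N→…→W path.
Neither criterion identifies P(W|do(N)) in this graph.

P(W|do(N)): not identifiable (no BD/FD set).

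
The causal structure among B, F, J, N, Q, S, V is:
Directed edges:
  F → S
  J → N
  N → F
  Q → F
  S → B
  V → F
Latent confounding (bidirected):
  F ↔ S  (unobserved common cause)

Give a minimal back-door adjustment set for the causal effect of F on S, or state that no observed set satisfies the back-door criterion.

desc(F)\{F}={B,S}; candidates ⊆ {J,N,Q,V}.
F↔S: latent back-door arc(s) into F.
size 0: {}; under {} F still reaches {B,J,N,Q,S,V} ∋ S.
size 1: {J}, {N}, {Q} …(+1); under {J} F still reaches {B,N,Q,S,V} ∋ S.
size 2: {J,N}, {J,Q}, {J,V} …(+3); under {J,N} F still reaches {B,Q,S,V} ∋ S.
F↔S cannot be blocked by any observed set — no back-door set.

F→S: no observed back-door set.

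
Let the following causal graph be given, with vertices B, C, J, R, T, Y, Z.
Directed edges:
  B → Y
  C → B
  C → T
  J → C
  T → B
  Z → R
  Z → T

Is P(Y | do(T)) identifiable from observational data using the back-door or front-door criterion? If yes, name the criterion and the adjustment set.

desc(T)\{T}={B,Y}; candidates ⊆ {C,J,R,Z}.
size 0: {}; under {} T still reaches {B,C,J,R,Y,Z} ∋ Y.
{C}: T⊥Y given {C} in G with T→· removed — back-door holds.
P(Y|do(T)) = Σ_{C} P(Y|T,C)·P(C).

P(Y|do(T)): backdoor, adjust for {C}.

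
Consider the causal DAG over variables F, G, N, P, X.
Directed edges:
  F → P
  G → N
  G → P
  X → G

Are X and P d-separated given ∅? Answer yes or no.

No — X and P are d-connected given ∅.

Bayes-Ball from X | ∅ reaches {G,N,P}.
P ∈ reach(X|∅) ⇒ X ⊥̸ P | ∅.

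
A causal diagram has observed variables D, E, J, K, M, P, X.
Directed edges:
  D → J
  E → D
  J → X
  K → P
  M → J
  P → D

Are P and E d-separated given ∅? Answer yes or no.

Yes — P ⊥ E | ∅.

Bayes-Ball from P | ∅ reaches {D,J,K,X}.
E ∉ reach(P|∅) ⇒ P ⊥ E | ∅.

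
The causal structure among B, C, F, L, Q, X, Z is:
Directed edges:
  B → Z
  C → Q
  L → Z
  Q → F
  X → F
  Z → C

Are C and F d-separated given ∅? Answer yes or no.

Bayes-Ball from C | ∅ reaches {B,F,L,Q,Z}.
F ∈ reach(C|∅) ⇒ C ⊥̸ F | ∅.

No — C and F are d-connected given ∅.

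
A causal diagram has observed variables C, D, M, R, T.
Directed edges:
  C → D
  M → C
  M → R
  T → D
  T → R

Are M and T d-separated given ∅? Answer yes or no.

Bayes-Ball from M | ∅ reaches {C,D,R}.
T ∉ reach(M|∅) ⇒ M ⊥ T | ∅.

Yes — M ⊥ T | ∅.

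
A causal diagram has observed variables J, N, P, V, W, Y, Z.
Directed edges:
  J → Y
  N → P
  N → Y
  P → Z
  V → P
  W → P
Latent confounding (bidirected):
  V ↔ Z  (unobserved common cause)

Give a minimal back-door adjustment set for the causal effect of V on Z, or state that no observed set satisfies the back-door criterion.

V→Z: no observed back-door set.

desc(V)\{V}={P,Z}; candidates ⊆ {J,N,W,Y}.
V↔Z: latent back-door arc(s) into V.
size 0: {}; under {} V still reaches {Z} ∋ Z.
size 1: {J}, {N}, {W} …(+1); under {J} V still reaches {Z} ∋ Z.
size 2: {J,N}, {J,W}, {J,Y} …(+3); under {J,N} V still reaches {Z} ∋ Z.
V↔Z cannot be blocked by any observed set — no back-door set.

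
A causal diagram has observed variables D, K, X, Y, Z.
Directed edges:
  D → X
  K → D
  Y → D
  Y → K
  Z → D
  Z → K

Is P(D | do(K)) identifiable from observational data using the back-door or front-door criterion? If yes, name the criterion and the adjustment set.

desc(K)\{K}={D,X}; candidates ⊆ {Y,Z}.
size 0: {}; under {} K still reaches {D,X,Y,Z} ∋ D.
size 1: {Y}, {Z}; under {Y} K still reaches {D,X,Z} ∋ D.
{Y,Z}: K⊥D given {Y,Z} in G with K→· removed — back-door holds.
P(D|do(K)) = Σ_{Y,Z} P(D|K,Y,Z)·P(Y,Z).

P(D|do(K)): backdoor, adjust for {Y, Z}.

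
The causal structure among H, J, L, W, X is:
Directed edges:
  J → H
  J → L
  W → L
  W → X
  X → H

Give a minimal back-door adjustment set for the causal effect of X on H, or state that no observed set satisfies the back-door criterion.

X→H: minimal back-door set ∅.

desc(X)\{X}={H}; candidates ⊆ {J,L,W}.
∅: X⊥H given ∅ in G with X→· removed — back-door holds.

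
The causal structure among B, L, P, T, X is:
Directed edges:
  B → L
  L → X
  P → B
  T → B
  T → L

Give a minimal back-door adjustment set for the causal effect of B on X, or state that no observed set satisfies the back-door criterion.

B→X: minimal back-door set {T}.

desc(B)\{B}={L,X}; candidates ⊆ {P,T}.
size 0: {}; under {} B still reaches {L,P,T,X} ∋ X.
{T}: B⊥X given {T} in G with B→· removed — back-door holds.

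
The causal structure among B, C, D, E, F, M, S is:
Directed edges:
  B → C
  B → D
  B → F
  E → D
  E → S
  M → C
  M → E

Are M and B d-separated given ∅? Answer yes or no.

Yes — M ⊥ B | ∅.

Bayes-Ball from M | ∅ reaches {C,D,E,S}.
B ∉ reach(M|∅) ⇒ M ⊥ B | ∅.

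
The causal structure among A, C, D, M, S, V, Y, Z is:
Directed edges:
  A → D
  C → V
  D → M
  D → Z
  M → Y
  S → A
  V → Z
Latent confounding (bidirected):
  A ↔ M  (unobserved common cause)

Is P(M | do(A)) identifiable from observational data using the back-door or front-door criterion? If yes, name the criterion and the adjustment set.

desc(A)\{A}={D,M,Y,Z}; candidates ⊆ {C,S,V}.
A↔M: latent back-door arc(s) into A.
size 0: {}; under {} A still reaches {M,S,Y} ∋ M.
size 1: {C}, {S}, {V}; under {C} A still reaches {M,S,Y} ∋ M.
size 2: {C,S}, {C,V}, {S,V}; under {C,S} A still reaches {M,Y} ∋ M.
A↔M cannot be blocked by any observed set — no back-door set.
{D}: (i) intercepts every directed A→M path; (ii) no back-door A→{D}; (iii) {A} blocks every back-door {D}→M. Front-door holds.
P(M|do(A)) = Σ_{D} P(D|A) Σ_{A'} P(M|D,A')P(A').

P(M|do(A)): frontdoor, adjust for {D}.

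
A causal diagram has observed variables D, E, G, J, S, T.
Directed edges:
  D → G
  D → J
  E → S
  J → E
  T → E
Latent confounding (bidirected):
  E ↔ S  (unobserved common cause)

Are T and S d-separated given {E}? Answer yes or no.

No — T and S are d-connected given {E}.

Bayes-Ball from T | {E} reaches {D,G,J,S}.
S ∈ reach(T|{E}) ⇒ T ⊥̸ S | {E}.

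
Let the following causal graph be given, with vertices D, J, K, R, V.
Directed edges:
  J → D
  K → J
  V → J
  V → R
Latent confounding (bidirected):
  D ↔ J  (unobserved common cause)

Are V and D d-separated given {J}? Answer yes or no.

No — V and D are d-connected given {J}.

Bayes-Ball from V | {J} reaches {D,K,R}.
D ∈ reach(V|{J}) ⇒ V ⊥̸ D | {J}.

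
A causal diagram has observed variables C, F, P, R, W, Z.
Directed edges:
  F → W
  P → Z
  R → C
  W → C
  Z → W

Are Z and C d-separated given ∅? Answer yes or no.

No — Z and C are d-connected given ∅.

Bayes-Ball from Z | ∅ reaches {C,P,W}.
C ∈ reach(Z|∅) ⇒ Z ⊥̸ C | ∅.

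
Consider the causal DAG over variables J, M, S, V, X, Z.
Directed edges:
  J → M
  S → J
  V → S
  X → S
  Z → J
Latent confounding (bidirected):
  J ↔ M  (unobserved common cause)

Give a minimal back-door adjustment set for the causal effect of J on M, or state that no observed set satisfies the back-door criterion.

J→M: no observed back-door set.

desc(J)\{J}={M}; candidates ⊆ {S,V,X,Z}.
J↔M: latent back-door arc(s) into J.
size 0: {}; under {} J still reaches {M,S,V,X,Z} ∋ M.
size 1: {S}, {V}, {X} …(+1); under {S} J still reaches {M,Z} ∋ M.
size 2: {S,V}, {S,X}, {S,Z} …(+3); under {S,V} J still reaches {M,Z} ∋ M.
J↔M cannot be blocked by any observed set — no back-door set.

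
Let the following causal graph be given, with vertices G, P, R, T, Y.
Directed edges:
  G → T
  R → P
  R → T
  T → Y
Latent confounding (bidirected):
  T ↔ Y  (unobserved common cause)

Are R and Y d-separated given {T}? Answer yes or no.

No — R and Y are d-connected given {T}.

Bayes-Ball from R | {T} reaches {G,P,Y}.
Y ∈ reach(R|{T}) ⇒ R ⊥̸ Y | {T}.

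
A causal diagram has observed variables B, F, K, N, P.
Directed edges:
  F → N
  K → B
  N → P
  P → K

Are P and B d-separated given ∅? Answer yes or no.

No — P and B are d-connected given ∅.

Bayes-Ball from P | ∅ reaches {B,F,K,N}.
B ∈ reach(P|∅) ⇒ P ⊥̸ B | ∅.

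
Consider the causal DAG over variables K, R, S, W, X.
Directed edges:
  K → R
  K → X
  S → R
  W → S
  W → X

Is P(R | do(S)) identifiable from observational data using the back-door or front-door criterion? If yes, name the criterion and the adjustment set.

P(R|do(S)): backdoor, adjust for ∅.

desc(S)\{S}={R}; candidates ⊆ {K,W,X}.
∅: S⊥R given ∅ in G with S→· removed — back-door holds.
P(R|do(S)) = P(R|S) — no adjustment needed.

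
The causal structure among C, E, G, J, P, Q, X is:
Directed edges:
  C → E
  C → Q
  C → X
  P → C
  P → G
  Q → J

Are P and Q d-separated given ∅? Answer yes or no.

No — P and Q are d-connected given ∅.

Bayes-Ball from P | ∅ reaches {C,E,G,J,Q,X}.
Q ∈ reach(P|∅) ⇒ P ⊥̸ Q | ∅.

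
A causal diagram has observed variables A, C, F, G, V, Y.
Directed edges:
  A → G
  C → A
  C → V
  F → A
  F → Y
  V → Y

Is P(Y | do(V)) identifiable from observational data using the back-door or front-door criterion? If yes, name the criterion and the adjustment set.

desc(V)\{V}={Y}; candidates ⊆ {A,C,F,G}.
∅: V⊥Y given ∅ in G with V→· removed — back-door holds.
P(Y|do(V)) = P(Y|V) — no adjustment needed.

P(Y|do(V)): backdoor, adjust for ∅.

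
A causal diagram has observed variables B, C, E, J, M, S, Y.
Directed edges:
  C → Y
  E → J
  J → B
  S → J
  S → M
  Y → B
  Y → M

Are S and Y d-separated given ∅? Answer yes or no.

Yes — S ⊥ Y | ∅.

Bayes-Ball from S | ∅ reaches {B,J,M}.
Y ∉ reach(S|∅) ⇒ S ⊥ Y | ∅.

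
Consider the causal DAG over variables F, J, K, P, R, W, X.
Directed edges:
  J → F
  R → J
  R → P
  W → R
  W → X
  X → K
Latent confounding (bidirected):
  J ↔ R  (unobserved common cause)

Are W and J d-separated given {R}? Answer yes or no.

Bayes-Ball from W | {R} reaches {F,J,K,X}.
J ∈ reach(W|{R}) ⇒ W ⊥̸ J | {R}.

No — W and J are d-connected given {R}.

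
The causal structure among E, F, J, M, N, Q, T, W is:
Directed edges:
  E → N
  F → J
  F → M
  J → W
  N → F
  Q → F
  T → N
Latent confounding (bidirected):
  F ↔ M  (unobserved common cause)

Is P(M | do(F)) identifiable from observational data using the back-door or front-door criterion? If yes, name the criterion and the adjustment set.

desc(F)\{F}={J,M,W}; candidates ⊆ {E,N,Q,T}.
F↔M: latent back-door arc(s) into F.
size 0: {}; under {} F still reaches {E,M,N,Q,T} ∋ M.
size 1: {E}, {N}, {Q} …(+1); under {E} F still reaches {M,N,Q,T} ∋ M.
size 2: {E,N}, {E,Q}, {E,T} …(+3); under {E,N} F still reaches {M,Q} ∋ M.
F↔M cannot be blocked by any observed set — no back-door set.
No mediator lies on a directed F→…→M path.
Neither criterion identifies P(M|do(F)) in this graph.

P(M|do(F)): not identifiable (no BD/FD set).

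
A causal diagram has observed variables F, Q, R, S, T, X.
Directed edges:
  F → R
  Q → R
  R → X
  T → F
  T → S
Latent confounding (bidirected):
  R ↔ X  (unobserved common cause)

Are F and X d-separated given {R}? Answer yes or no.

Bayes-Ball from F | {R} reaches {Q,S,T,X}.
X ∈ reach(F|{R}) ⇒ F ⊥̸ X | {R}.

No — F and X are d-connected given {R}.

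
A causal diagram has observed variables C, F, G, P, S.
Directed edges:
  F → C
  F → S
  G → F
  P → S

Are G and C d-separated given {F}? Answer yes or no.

Yes — G ⊥ C | {F}.

Bayes-Ball from G | {F} reaches ∅.
C ∉ reach(G|{F}) ⇒ G ⊥ C | {F}.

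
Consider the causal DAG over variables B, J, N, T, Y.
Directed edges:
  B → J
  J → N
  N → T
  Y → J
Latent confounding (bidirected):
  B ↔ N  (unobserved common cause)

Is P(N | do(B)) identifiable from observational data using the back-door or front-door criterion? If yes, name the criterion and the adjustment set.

P(N|do(B)): frontdoor, adjust for {J}.

desc(B)\{B}={J,N,T}; candidates ⊆ {Y}.
B↔N: latent back-door arc(s) into B.
size 0: {}; under {} B still reaches {N,T} ∋ N.
size 1: {Y}; under {Y} B still reaches {N,T} ∋ N.
B↔N cannot be blocked by any observed set — no back-door set.
{J}: (i) intercepts every directed B→N path; (ii) no back-door B→{J}; (iii) {B} blocks every back-door {J}→N. Front-door holds.
P(N|do(B)) = Σ_{J} P(J|B) Σ_{B'} P(N|J,B')P(B').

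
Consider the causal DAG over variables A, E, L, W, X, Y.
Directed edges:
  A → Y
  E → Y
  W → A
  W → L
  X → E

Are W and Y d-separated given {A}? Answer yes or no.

Bayes-Ball from W | {A} reaches {L}.
Y ∉ reach(W|{A}) ⇒ W ⊥ Y | {A}.

Yes — W ⊥ Y | {A}.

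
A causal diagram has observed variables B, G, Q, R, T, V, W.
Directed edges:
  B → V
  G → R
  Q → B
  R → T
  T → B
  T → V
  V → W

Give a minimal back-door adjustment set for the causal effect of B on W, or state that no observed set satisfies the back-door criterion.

desc(B)\{B}={V,W}; candidates ⊆ {G,Q,R,T}.
size 0: {}; under {} B still reaches {G,Q,R,T,V,W} ∋ W.
{T}: B⊥W given {T} in G with B→· removed — back-door holds.

B→W: minimal back-door set {T}.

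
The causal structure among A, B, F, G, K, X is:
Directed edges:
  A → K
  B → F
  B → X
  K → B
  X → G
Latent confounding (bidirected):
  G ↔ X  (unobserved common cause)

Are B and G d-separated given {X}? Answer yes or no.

Bayes-Ball from B | {X} reaches {A,F,G,K}.
G ∈ reach(B|{X}) ⇒ B ⊥̸ G | {X}.

No — B and G are d-connected given {X}.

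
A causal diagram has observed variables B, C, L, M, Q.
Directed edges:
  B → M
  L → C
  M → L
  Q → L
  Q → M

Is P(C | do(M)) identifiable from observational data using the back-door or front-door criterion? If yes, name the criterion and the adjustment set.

P(C|do(M)): backdoor, adjust for {Q}.

desc(M)\{M}={C,L}; candidates ⊆ {B,Q}.
size 0: {}; under {} M still reaches {B,C,L,Q} ∋ C.
{Q}: M⊥C given {Q} in G with M→· removed — back-door holds.
P(C|do(M)) = Σ_{Q} P(C|M,Q)·P(Q).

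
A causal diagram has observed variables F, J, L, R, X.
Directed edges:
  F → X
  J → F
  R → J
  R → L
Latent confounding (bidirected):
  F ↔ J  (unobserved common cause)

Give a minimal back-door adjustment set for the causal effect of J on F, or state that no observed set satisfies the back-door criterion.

J→F: no observed back-door set.

desc(J)\{J}={F,X}; candidates ⊆ {L,R}.
J↔F: latent back-door arc(s) into J.
size 0: {}; under {} J still reaches {F,L,R,X} ∋ F.
size 1: {L}, {R}; under {L} J still reaches {F,R,X} ∋ F.
size 2: {L,R}; under {L,R} J still reaches {F,X} ∋ F.
J↔F cannot be blocked by any observed set — no back-door set.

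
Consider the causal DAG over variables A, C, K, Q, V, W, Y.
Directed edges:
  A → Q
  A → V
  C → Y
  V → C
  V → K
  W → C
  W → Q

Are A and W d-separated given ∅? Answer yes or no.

Bayes-Ball from A | ∅ reaches {C,K,Q,V,Y}.
W ∉ reach(A|∅) ⇒ A ⊥ W | ∅.

Yes — A ⊥ W | ∅.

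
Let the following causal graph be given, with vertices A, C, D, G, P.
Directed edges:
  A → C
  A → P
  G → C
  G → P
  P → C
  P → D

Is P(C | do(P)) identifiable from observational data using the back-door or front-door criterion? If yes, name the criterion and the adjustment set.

desc(P)\{P}={C,D}; candidates ⊆ {A,G}.
size 0: {}; under {} P still reaches {A,C,G} ∋ C.
size 1: {A}, {G}; under {A} P still reaches {C,G} ∋ C.
{A,G}: P⊥C given {A,G} in G with P→· removed — back-door holds.
P(C|do(P)) = Σ_{A,G} P(C|P,A,G)·P(A,G).

P(C|do(P)): backdoor, adjust for {A, G}.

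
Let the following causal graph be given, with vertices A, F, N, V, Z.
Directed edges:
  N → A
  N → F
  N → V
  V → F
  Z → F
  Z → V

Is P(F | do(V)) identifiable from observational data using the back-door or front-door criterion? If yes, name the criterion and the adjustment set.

P(F|do(V)): backdoor, adjust for {N, Z}.

desc(V)\{V}={F}; candidates ⊆ {A,N,Z}.
size 0: {}; under {} V still reaches {A,F,N,Z} ∋ F.
size 1: {A}, {N}, {Z}; under {A} V still reaches {F,N,Z} ∋ F.
{N,Z}: V⊥F given {N,Z} in G with V→· removed — back-door holds.
P(F|do(V)) = Σ_{N,Z} P(F|V,N,Z)·P(N,Z).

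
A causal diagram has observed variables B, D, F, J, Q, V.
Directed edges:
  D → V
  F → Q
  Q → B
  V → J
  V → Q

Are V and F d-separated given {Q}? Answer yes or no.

Bayes-Ball from V | {Q} reaches {D,F,J}.
F ∈ reach(V|{Q}) ⇒ V ⊥̸ F | {Q}.

No — V and F are d-connected given {Q}.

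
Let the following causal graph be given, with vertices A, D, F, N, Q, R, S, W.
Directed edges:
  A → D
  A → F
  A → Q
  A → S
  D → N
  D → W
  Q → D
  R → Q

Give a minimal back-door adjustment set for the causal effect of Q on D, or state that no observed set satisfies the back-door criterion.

Q→D: minimal back-door set {A}.

desc(Q)\{Q}={D,N,W}; candidates ⊆ {A,F,R,S}.
size 0: {}; under {} Q still reaches {A,D,F,N,R,S,W} ∋ D.
{A}: Q⊥D given {A} in G with Q→· removed — back-door holds.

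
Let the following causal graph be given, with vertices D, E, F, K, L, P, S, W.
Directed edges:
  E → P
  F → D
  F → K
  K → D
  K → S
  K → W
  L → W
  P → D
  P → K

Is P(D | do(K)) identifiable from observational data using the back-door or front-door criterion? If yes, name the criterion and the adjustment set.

P(D|do(K)): backdoor, adjust for {F, P}.

desc(K)\{K}={D,S,W}; candidates ⊆ {E,F,L,P}.
size 0: {}; under {} K still reaches {D,E,F,P} ∋ D.
size 1: {E}, {F}, {L} …(+1); under {E} K still reaches {D,F,P} ∋ D.
{F,P}: K⊥D given {F,P} in G with K→· removed — back-door holds.
P(D|do(K)) = Σ_{F,P} P(D|K,F,P)·P(F,P).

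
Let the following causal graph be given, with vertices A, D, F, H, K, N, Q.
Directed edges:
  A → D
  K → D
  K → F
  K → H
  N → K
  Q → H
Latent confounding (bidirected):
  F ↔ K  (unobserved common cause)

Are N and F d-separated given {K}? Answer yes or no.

No — N and F are d-connected given {K}.

Bayes-Ball from N | {K} reaches {F}.
F ∈ reach(N|{K}) ⇒ N ⊥̸ F | {K}.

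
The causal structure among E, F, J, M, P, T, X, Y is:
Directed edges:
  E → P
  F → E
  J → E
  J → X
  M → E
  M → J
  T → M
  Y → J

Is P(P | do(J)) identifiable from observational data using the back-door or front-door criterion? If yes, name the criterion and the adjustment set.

desc(J)\{J}={E,P,X}; candidates ⊆ {F,M,T,Y}.
size 0: {}; under {} J still reaches {E,M,P,T,Y} ∋ P.
{M}: J⊥P given {M} in G with J→· removed — back-door holds.
P(P|do(J)) = Σ_{M} P(P|J,M)·P(M).

P(P|do(J)): backdoor, adjust for {M}.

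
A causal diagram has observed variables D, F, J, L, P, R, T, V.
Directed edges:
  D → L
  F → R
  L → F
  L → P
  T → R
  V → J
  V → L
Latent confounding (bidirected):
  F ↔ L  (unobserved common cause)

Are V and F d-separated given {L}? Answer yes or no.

Bayes-Ball from V | {L} reaches {D,F,J,R}.
F ∈ reach(V|{L}) ⇒ V ⊥̸ F | {L}.

No — V and F are d-connected given {L}.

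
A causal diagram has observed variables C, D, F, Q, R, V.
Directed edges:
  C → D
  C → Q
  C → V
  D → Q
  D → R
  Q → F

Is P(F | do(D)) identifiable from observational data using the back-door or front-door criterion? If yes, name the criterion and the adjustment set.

desc(D)\{D}={F,Q,R}; candidates ⊆ {C,V}.
size 0: {}; under {} D still reaches {C,F,Q,V} ∋ F.
{C}: D⊥F given {C} in G with D→· removed — back-door holds.
P(F|do(D)) = Σ_{C} P(F|D,C)·P(C).

P(F|do(D)): backdoor, adjust for {C}.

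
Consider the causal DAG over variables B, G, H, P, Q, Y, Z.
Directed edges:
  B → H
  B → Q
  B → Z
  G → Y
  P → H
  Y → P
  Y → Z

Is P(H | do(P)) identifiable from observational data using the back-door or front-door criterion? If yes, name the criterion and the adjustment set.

desc(P)\{P}={H}; candidates ⊆ {B,G,Q,Y,Z}.
∅: P⊥H given ∅ in G with P→· removed — back-door holds.
P(H|do(P)) = P(H|P) — no adjustment needed.

P(H|do(P)): backdoor, adjust for ∅.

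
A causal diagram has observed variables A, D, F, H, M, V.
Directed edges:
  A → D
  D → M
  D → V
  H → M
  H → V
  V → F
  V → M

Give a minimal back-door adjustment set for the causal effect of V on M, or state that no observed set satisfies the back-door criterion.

V→M: minimal back-door set {D, H}.

desc(V)\{V}={F,M}; candidates ⊆ {A,D,H}.
size 0: {}; under {} V still reaches {A,D,H,M} ∋ M.
size 1: {A}, {D}, {H}; under {A} V still reaches {D,H,M} ∋ M.
{D,H}: V⊥M given {D,H} in G with V→· removed — back-door holds.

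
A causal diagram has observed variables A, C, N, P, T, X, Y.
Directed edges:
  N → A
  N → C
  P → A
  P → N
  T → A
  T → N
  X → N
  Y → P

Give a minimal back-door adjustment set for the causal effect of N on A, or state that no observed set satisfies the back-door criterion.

desc(N)\{N}={A,C}; candidates ⊆ {P,T,X,Y}.
size 0: {}; under {} N still reaches {A,P,T,X,Y} ∋ A.
size 1: {P}, {T}, {X} …(+1); under {P} N still reaches {A,T,X} ∋ A.
{P,T}: N⊥A given {P,T} in G with N→· removed — back-door holds.

N→A: minimal back-door set {P, T}.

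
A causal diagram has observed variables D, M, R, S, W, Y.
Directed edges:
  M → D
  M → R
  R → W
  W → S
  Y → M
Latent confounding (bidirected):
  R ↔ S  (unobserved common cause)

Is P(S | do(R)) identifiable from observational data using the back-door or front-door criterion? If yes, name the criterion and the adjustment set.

desc(R)\{R}={S,W}; candidates ⊆ {D,M,Y}.
R↔S: latent back-door arc(s) into R.
size 0: {}; under {} R still reaches {D,M,S,Y} ∋ S.
size 1: {D}, {M}, {Y}; under {D} R still reaches {M,S,Y} ∋ S.
size 2: {D,M}, {D,Y}, {M,Y}; under {D,M} R still reaches {S} ∋ S.
R↔S cannot be blocked by any observed set — no back-door set.
{W}: (i) intercepts every directed R→S path; (ii) no back-door R→{W}; (iii) {R} blocks every back-door {W}→S. Front-door holds.
P(S|do(R)) = Σ_{W} P(W|R) Σ_{R'} P(S|W,R')P(R').

P(S|do(R)): frontdoor, adjust for {W}.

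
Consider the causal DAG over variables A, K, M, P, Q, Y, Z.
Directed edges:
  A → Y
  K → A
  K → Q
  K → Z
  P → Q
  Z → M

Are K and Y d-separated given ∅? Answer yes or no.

Bayes-Ball from K | ∅ reaches {A,M,Q,Y,Z}.
Y ∈ reach(K|∅) ⇒ K ⊥̸ Y | ∅.

No — K and Y are d-connected given ∅.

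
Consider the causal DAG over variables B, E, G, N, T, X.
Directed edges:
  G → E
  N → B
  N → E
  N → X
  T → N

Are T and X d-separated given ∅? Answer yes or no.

Bayes-Ball from T | ∅ reaches {B,E,N,X}.
X ∈ reach(T|∅) ⇒ T ⊥̸ X | ∅.

No — T and X are d-connected given ∅.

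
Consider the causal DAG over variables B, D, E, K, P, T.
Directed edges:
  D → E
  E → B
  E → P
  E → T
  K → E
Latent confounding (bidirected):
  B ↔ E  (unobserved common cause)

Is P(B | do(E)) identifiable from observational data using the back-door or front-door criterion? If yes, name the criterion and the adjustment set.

desc(E)\{E}={B,P,T}; candidates ⊆ {D,K}.
E↔B: latent back-door arc(s) into E.
size 0: {}; under {} E still reaches {B,D,K} ∋ B.
size 1: {D}, {K}; under {D} E still reaches {B,K} ∋ B.
size 2: {D,K}; under {D,K} E still reaches {B} ∋ B.
E↔B cannot be blocked by any observed set — no back-door set.
No mediator lies on a directed E→…→B path.
Neither criterion identifies P(B|do(E)) in this graph.

P(B|do(E)): not identifiable (no BD/FD set).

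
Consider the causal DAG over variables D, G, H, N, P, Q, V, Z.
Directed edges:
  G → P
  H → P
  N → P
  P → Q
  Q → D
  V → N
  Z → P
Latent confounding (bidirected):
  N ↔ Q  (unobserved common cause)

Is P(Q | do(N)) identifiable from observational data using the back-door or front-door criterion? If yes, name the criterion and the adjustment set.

P(Q|do(N)): frontdoor, adjust for {P}.

desc(N)\{N}={D,P,Q}; candidates ⊆ {G,H,V,Z}.
N↔Q: latent back-door arc(s) into N.
size 0: {}; under {} N still reaches {D,Q,V} ∋ Q.
size 1: {G}, {H}, {V} …(+1); under {G} N still reaches {D,Q,V} ∋ Q.
size 2: {G,H}, {G,V}, {G,Z} …(+3); under {G,H} N still reaches {D,Q,V} ∋ Q.
N↔Q cannot be blocked by any observed set — no back-door set.
{P}: (i) intercepts every directed N→Q path; (ii) no back-door N→{P}; (iii) {N} blocks every back-door {P}→Q. Front-door holds.
P(Q|do(N)) = Σ_{P} P(P|N) Σ_{N'} P(Q|P,N')P(N').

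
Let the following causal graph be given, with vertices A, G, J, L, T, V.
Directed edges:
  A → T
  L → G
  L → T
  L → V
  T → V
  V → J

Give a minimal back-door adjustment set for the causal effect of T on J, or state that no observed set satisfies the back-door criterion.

T→J: minimal back-door set {L}.

desc(T)\{T}={J,V}; candidates ⊆ {A,G,L}.
size 0: {}; under {} T still reaches {A,G,J,L,V} ∋ J.
{L}: T⊥J given {L} in G with T→· removed — back-door holds.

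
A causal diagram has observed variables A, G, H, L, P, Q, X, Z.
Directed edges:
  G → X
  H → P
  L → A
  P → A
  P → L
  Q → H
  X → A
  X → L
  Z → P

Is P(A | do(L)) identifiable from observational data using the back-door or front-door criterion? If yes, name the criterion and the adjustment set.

P(A|do(L)): backdoor, adjust for {P, X}.

desc(L)\{L}={A}; candidates ⊆ {G,H,P,Q,X,Z}.
size 0: {}; under {} L still reaches {A,G,H,P,Q,X,Z} ∋ A.
size 1: {G}, {H}, {P} …(+3); under {G} L still reaches {A,H,P,Q,X,Z} ∋ A.
{P,X}: L⊥A given {P,X} in G with L→· removed — back-door holds.
P(A|do(L)) = Σ_{P,X} P(A|L,P,X)·P(P,X).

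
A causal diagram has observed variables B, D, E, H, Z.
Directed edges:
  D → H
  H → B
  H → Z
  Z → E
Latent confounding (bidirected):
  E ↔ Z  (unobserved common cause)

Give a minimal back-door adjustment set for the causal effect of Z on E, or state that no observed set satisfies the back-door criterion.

Z→E: no observed back-door set.

desc(Z)\{Z}={E}; candidates ⊆ {B,D,H}.
Z↔E: latent back-door arc(s) into Z.
size 0: {}; under {} Z still reaches {B,D,E,H} ∋ E.
size 1: {B}, {D}, {H}; under {B} Z still reaches {D,E,H} ∋ E.
size 2: {B,D}, {B,H}, {D,H}; under {B,D} Z still reaches {E,H} ∋ E.
Z↔E cannot be blocked by any observed set — no back-door set.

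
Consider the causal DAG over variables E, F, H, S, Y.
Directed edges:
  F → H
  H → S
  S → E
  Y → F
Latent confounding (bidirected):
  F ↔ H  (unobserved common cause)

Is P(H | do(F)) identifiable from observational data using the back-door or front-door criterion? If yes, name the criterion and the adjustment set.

desc(F)\{F}={E,H,S}; candidates ⊆ {Y}.
F↔H: latent back-door arc(s) into F.
size 0: {}; under {} F still reaches {E,H,S,Y} ∋ H.
size 1: {Y}; under {Y} F still reaches {E,H,S} ∋ H.
F↔H cannot be blocked by any observed set — no back-door set.
No mediator lies on a directed F→…→H path.
Neither criterion identifies P(H|do(F)) in this graph.

P(H|do(F)): not identifiable (no BD/FD set).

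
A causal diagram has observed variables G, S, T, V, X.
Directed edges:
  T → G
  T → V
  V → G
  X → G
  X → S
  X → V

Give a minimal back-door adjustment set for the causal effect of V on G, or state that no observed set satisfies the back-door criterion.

desc(V)\{V}={G}; candidates ⊆ {S,T,X}.
size 0: {}; under {} V still reaches {G,S,T,X} ∋ G.
size 1: {S}, {T}, {X}; under {S} V still reaches {G,T,X} ∋ G.
{T,X}: V⊥G given {T,X} in G with V→· removed — back-door holds.

V→G: minimal back-door set {T, X}.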